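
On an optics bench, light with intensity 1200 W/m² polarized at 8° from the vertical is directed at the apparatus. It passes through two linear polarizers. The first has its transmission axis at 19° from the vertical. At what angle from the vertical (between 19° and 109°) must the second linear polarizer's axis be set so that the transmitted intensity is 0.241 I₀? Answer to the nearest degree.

I₁ = I₀ cos²(19° − 8°) = I₀ cos²(11°) = 0.9636 I₀.
Need I₂/I₀ = 0.241, so cos²(θ − 19°) = 0.241 / 0.9636 = 0.2501.
θ − 19° = arccos(√0.2501) = 60.0°, giving θ ≈ 19 + 60.0 = 79.0°.

θ ≈ 79°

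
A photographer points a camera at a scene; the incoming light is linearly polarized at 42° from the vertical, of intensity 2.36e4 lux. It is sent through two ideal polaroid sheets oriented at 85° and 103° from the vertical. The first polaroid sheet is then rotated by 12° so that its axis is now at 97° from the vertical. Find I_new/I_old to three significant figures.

I_new/I_old ≈ 0.673

Before rotation:
I₁ = I₀ cos²(85° − 42°) = I₀ cos²(43°) = 0.5349 I₀.
I₂ = I₁ cos²(103° − 85°) = 0.5349 I₀ · cos²(18°) = 0.4838 I₀.
After rotation:
I₁ = I₀ cos²(97° − 42°) = I₀ cos²(55°) = 0.329 I₀.
I₂ = I₁ cos²(103° − 97°) = 0.329 I₀ · cos²(6°) = 0.3254 I₀.
Ratio = 0.3254 / 0.4838 = 0.6726.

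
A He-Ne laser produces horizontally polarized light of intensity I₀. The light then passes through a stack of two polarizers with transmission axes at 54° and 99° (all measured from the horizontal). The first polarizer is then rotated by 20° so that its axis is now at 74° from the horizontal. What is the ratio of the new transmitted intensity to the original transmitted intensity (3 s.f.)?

I_new/I_old ≈ 0.361

Before rotation:
I₁ = I₀ cos²(54° − 0°) = I₀ cos²(54°) = 0.3455 I₀.
I₂ = I₁ cos²(99° − 54°) = 0.3455 I₀ · cos²(45°) = 0.1727 I₀.
After rotation:
I₁ = I₀ cos²(74° − 0°) = I₀ cos²(74°) = 0.07598 I₀.
I₂ = I₁ cos²(99° − 74°) = 0.07598 I₀ · cos²(25°) = 0.06241 I₀.
Ratio = 0.06241 / 0.1727 = 0.3613.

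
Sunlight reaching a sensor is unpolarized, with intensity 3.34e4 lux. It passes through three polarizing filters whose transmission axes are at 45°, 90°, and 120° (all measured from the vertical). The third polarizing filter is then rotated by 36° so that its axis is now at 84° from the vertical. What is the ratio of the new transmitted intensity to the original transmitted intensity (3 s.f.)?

I_new/I_old ≈ 1.32

Before rotation:
Unpolarized light through the first polarizer → I₁ = ½ I₀, now polarized at 45°.
I₂ = I₁ cos²(90° − 45°) = 0.5 I₀ · cos²(45°) = 0.25 I₀.
I₃ = I₂ cos²(120° − 90°) = 0.25 I₀ · cos²(30°) = 0.1875 I₀.
After rotation:
Unpolarized light through the first polarizer → I₁ = ½ I₀, now polarized at 45°.
I₂ = I₁ cos²(90° − 45°) = 0.5 I₀ · cos²(45°) = 0.25 I₀.
I₃ = I₂ cos²(84° − 90°) = 0.25 I₀ · cos²(6°) = 0.2473 I₀.
Ratio = 0.2473 / 0.1875 = 1.319.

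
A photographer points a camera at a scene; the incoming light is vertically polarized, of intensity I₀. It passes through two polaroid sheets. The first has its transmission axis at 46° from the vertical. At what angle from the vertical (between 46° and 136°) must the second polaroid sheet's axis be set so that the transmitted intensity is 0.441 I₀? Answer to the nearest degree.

θ ≈ 63°

I₁ = I₀ cos²(46° − 0°) = I₀ cos²(46°) = 0.4826 I₀.
Need I₂/I₀ = 0.441, so cos²(θ − 46°) = 0.441 / 0.4826 = 0.9139.
θ − 46° = arccos(√0.9139) = 17.1°, giving θ ≈ 46 + 17.1 = 63.1°.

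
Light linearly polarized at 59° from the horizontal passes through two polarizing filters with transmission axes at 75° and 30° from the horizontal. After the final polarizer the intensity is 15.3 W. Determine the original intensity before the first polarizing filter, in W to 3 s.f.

I₀ ≈ 33.1 W

I₁ = I₀ cos²(75° − 59°) = I₀ cos²(16°) = 0.924 I₀.
I₂ = I₁ cos²(30° − 75°) = 0.924 I₀ · cos²(45°) = 0.462 I₀.
So 15.3 W = 0.462 I₀, giving I₀ = 15.3/0.462 = 33.12 W.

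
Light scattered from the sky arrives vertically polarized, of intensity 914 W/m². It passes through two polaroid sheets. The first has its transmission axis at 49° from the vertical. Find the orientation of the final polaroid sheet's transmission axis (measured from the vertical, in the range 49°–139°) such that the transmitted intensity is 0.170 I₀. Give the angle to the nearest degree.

By Malus's law, I₁ = I₀ cos²(49° − 0°) = I₀ cos²(49°) = 0.4304 I₀.
Need I₂/I₀ = 0.17, so cos²(θ − 49°) = 0.17 / 0.4304 = 0.395.
θ − 49° = arccos(√0.395) = 51.1°, giving θ ≈ 49 + 51.1 = 100.1°.

θ ≈ 100°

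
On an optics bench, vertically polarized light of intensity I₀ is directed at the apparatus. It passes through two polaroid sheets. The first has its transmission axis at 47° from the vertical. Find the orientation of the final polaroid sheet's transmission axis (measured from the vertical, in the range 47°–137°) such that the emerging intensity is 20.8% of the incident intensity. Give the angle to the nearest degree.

I₁ = I₀ cos²(47° − 0°) = I₀ cos²(47°) = 0.4651 I₀.
Need I₂/I₀ = 0.208, so cos²(θ − 47°) = 0.208 / 0.4651 = 0.4472.
θ − 47° = arccos(√0.4472) = 48.0°, giving θ ≈ 47 + 48.0 = 95.0°.

θ ≈ 95°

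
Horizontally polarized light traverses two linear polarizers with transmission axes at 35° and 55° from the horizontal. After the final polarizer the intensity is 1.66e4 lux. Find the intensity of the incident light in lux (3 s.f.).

I₁ = I₀ cos²(35° − 0°) = I₀ cos²(35°) = 0.671 I₀.
I₂ = I₁ cos²(55° − 35°) = 0.671 I₀ · cos²(20°) = 0.5925 I₀.
So 1.66e4 lux = 0.5925 I₀, giving I₀ = 1.66e4/0.5925 = 2.802e+04 lux.

I₀ ≈ 2.80e4 lux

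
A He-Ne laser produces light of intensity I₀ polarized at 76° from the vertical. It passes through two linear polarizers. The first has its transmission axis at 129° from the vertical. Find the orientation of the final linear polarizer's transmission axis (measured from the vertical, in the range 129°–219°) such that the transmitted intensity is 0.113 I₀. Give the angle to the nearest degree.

θ ≈ 185°

I₁ = I₀ cos²(129° − 76°) = I₀ cos²(53°) = 0.3622 I₀.
Need I₂/I₀ = 0.113, so cos²(θ − 129°) = 0.113 / 0.3622 = 0.312.
θ − 129° = arccos(√0.312) = 56.0°, giving θ ≈ 129 + 56.0 = 185.0°.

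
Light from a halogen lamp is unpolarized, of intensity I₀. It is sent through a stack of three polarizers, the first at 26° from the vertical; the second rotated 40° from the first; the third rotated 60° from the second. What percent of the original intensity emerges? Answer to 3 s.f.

Unpolarized light through the first polarizer → I₁ = ½ I₀, now polarized at 26°.
I₂ = I₁ cos²(40°) = 0.5 · 0.5868 I₀ = 0.2934 I₀.
I₃ = I₂ cos²(60°) = 0.2934 · 0.25 I₀ = 0.07335 I₀.
That is 7.335% of the incident intensity.

≈ 7.34%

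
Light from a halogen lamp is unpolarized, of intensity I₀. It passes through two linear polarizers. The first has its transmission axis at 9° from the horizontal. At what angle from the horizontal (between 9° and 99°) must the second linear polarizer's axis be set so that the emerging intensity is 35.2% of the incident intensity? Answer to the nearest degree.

Unpolarized light through the first polarizer → I₁ = ½ I₀, now polarized at 9°.
Need I₂/I₀ = 0.352, so cos²(θ − 9°) = 0.352 / 0.5 = 0.704.
θ − 9° = arccos(√0.704) = 33.0°, giving θ ≈ 9 + 33.0 = 42.0°.

θ ≈ 42°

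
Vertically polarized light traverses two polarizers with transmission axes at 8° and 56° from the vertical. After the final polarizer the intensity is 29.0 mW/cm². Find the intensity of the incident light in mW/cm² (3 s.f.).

I₀ ≈ 66.0 mW/cm²

I₁ = I₀ cos²(8° − 0°) = I₀ cos²(8°) = 0.9806 I₀.
I₂ = I₁ cos²(56° − 8°) = 0.9806 I₀ · cos²(48°) = 0.4391 I₀.
So 29.0 mW/cm² = 0.4391 I₀, giving I₀ = 29.0/0.4391 = 66.05 mW/cm².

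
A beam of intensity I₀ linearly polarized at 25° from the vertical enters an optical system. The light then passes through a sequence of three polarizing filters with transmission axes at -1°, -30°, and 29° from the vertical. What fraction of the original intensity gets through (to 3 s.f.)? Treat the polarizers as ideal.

≈ 0.164 I₀

I₁ = I₀ cos²(-1° − 25°) = I₀ cos²(26°) = 0.8078 I₀.
I₂ = I₁ cos²(-30° + 1°) = 0.8078 I₀ · cos²(29°) = 0.618 I₀.
I₃ = I₂ cos²(29° + 30°) = 0.618 I₀ · cos²(59°) = 0.1639 I₀.
Transmitted fraction = 0.1639.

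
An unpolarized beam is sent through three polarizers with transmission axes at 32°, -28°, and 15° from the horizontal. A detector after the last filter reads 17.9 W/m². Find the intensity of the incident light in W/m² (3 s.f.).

I₀ ≈ 268 W/m²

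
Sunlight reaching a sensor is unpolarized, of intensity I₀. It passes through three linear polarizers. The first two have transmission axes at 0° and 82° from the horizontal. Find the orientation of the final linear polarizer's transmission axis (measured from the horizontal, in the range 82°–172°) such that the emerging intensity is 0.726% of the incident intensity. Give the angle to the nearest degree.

Unpolarized light through the first polarizer → I₁ = ½ I₀, now polarized at 0°.
I₂ = I₁ cos²(82° − 0°) = 0.5 I₀ · cos²(82°) = 0.009685 I₀.
Need I₃/I₀ = 0.00726, so cos²(θ − 82°) = 0.00726 / 0.009685 = 0.7496.
θ − 82° = arccos(√0.7496) = 30.0°, giving θ ≈ 82 + 30.0 = 112.0°.

θ ≈ 112°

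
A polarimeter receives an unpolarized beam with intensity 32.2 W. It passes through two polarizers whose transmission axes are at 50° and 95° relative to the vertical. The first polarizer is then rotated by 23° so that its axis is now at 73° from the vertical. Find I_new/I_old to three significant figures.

I_new/I_old ≈ 1.72

Before rotation:
Unpolarized light through the first polarizer → I₁ = ½ I₀, now polarized at 50°.
I₂ = I₁ cos²(95° − 50°) = 0.5 I₀ · cos²(45°) = 0.25 I₀.
After rotation:
Unpolarized light through the first polarizer → I₁ = ½ I₀, now polarized at 73°.
I₂ = I₁ cos²(95° − 73°) = 0.5 I₀ · cos²(22°) = 0.4298 I₀.
Ratio = 0.4298 / 0.25 = 1.719.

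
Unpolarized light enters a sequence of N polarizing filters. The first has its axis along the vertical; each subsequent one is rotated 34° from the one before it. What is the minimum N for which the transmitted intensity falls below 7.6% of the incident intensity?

N = 7

First polarizer halves the unpolarized light: factor 1/2.
Each further stage multiplies by cos²(34°) = 0.6873.
After N polarizers: T = 0.5·0.6873^(N−1). Require T < 0.076 ⇒ N−1 > ln(0.076/0.5)/ln(0.6873) = 5.02, so N−1 ≥ 6 and N = 7.
Check: N=7 gives T = 0.05271 < 0.076; N=6 gives T = 0.07669.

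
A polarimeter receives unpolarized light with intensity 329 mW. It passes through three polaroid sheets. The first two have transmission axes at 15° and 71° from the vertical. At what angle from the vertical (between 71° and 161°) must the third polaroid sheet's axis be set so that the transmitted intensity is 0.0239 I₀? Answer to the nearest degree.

θ ≈ 138°

Unpolarized light through the first polarizer → I₁ = ½ I₀, now polarized at 15°.
I₂ = I₁ cos²(71° − 15°) = 0.5 I₀ · cos²(56°) = 0.1563 I₀.
Need I₃/I₀ = 0.0239, so cos²(θ − 71°) = 0.0239 / 0.1563 = 0.1529.
θ − 71° = arccos(√0.1529) = 67.0°, giving θ ≈ 71 + 67.0 = 138.0°.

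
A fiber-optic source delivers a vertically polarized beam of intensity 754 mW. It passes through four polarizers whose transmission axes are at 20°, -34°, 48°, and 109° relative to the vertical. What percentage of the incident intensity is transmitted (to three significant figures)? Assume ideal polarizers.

≈ 0.139%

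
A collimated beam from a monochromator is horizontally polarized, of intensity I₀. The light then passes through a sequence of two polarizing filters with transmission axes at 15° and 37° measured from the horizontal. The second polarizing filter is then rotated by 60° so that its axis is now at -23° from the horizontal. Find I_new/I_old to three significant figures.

Before rotation:
By Malus's law, I₁ = I₀ cos²(15° − 0°) = I₀ cos²(15°) = 0.933 I₀.
I₂ = I₁ cos²(37° − 15°) = 0.933 I₀ · cos²(22°) = 0.8021 I₀.
After rotation:
I₁ = I₀ cos²(15° − 0°) = I₀ cos²(15°) = 0.933 I₀.
I₂ = I₁ cos²(-23° − 15°) = 0.933 I₀ · cos²(38°) = 0.5794 I₀.
Ratio = 0.5794 / 0.8021 = 0.7223.

I_new/I_old ≈ 0.722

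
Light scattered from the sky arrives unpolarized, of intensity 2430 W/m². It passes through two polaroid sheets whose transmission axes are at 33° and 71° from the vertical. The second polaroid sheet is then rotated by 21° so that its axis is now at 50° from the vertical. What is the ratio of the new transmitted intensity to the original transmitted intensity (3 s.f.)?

I_new/I_old ≈ 1.47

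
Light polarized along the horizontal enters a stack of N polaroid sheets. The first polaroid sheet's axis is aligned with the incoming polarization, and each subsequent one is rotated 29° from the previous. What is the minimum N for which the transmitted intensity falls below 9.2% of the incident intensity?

N = 10

First polarizer is aligned with the polarization: full transmission.
Each further stage multiplies by cos²(29°) = 0.765.
After N polarizers: T = 0.765^(N−1). Require T < 0.092 ⇒ N−1 > ln(0.092)/ln(0.765) = 8.91, so N−1 ≥ 9 and N = 10.
Check: N=10 gives T = 0.08969 < 0.092; N=9 gives T = 0.1172.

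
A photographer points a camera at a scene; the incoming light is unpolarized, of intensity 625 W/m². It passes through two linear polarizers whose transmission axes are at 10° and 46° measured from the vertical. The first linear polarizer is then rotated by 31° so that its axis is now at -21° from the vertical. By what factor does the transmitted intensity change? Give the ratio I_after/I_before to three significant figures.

Before rotation:
Unpolarized light through the first polarizer → I₁ = ½ I₀, now polarized at 10°.
I₂ = I₁ cos²(46° − 10°) = 0.5 I₀ · cos²(36°) = 0.3273 I₀.
After rotation:
Unpolarized light through the first polarizer → I₁ = ½ I₀, now polarized at -21°.
I₂ = I₁ cos²(46° + 21°) = 0.5 I₀ · cos²(67°) = 0.07634 I₀.
Ratio = 0.07634 / 0.3273 = 0.2333.

I_new/I_old ≈ 0.233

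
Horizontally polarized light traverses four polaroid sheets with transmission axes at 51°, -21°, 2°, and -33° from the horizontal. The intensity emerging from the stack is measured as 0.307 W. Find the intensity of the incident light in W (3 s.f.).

I₀ ≈ 14.3 W

By Malus's law, I₁ = I₀ cos²(51° − 0°) = I₀ cos²(51°) = 0.396 I₀.
I₂ = I₁ cos²(-21° − 51°) = 0.396 I₀ · cos²(72°) = 0.03782 I₀.
I₃ = I₂ cos²(2° + 21°) = 0.03782 I₀ · cos²(23°) = 0.03205 I₀.
I₄ = I₃ cos²(-33° − 2°) = 0.03205 I₀ · cos²(35°) = 0.0215 I₀.
So 0.307 W = 0.0215 I₀, giving I₀ = 0.307/0.0215 = 14.28 W.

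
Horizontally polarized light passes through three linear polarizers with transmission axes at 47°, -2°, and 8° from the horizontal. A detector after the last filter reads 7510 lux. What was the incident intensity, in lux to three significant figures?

I₀ ≈ 3.87e4 lux

I₁ = I₀ cos²(47° − 0°) = I₀ cos²(47°) = 0.4651 I₀.
I₂ = I₁ cos²(-2° − 47°) = 0.4651 I₀ · cos²(49°) = 0.2002 I₀.
I₃ = I₂ cos²(8° + 2°) = 0.2002 I₀ · cos²(10°) = 0.1942 I₀.
So 7510 lux = 0.1942 I₀, giving I₀ = 7510/0.1942 = 3.868e+04 lux.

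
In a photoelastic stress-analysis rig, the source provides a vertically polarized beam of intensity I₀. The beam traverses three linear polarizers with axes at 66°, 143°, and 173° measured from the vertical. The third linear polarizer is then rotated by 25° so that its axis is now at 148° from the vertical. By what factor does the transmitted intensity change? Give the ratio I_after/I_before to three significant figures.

Before rotation:
I₁ = I₀ cos²(66° − 0°) = I₀ cos²(66°) = 0.1654 I₀.
I₂ = I₁ cos²(143° − 66°) = 0.1654 I₀ · cos²(77°) = 0.008371 I₀.
I₃ = I₂ cos²(173° − 143°) = 0.008371 I₀ · cos²(30°) = 0.006279 I₀.
After rotation:
I₁ = I₀ cos²(66° − 0°) = I₀ cos²(66°) = 0.1654 I₀.
I₂ = I₁ cos²(143° − 66°) = 0.1654 I₀ · cos²(77°) = 0.008371 I₀.
I₃ = I₂ cos²(148° − 143°) = 0.008371 I₀ · cos²(5°) = 0.008308 I₀.
Ratio = 0.008308 / 0.006279 = 1.323.

I_new/I_old ≈ 1.32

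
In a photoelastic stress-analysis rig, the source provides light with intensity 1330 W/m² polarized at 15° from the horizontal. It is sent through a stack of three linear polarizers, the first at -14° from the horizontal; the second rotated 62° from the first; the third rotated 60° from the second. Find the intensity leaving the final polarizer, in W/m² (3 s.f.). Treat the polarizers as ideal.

I ≈ 56.1 W/m²

By Malus's law, I₁ = 1330 W/m² · cos²(29°) = 1017 W/m².
I₂ = I₁ · cos²(62°) = 1017 · 0.2204 = 224.2 W/m².
I₃ = I₂ · cos²(60°) = 224.2 · 0.25 = 56.06 W/m².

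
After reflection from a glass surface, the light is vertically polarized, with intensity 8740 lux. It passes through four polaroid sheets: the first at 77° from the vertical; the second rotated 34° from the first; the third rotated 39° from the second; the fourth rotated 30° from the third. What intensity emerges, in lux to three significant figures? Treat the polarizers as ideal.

I ≈ 138 lux

I₁ = 8740 lux · cos²(77°) = 442.3 lux.
I₂ = I₁ · cos²(34°) = 442.3 · 0.6873 = 304 lux.
I₃ = I₂ · cos²(39°) = 304 · 0.604 = 183.6 lux.
I₄ = I₃ · cos²(30°) = 183.6 · 0.75 = 137.7 lux.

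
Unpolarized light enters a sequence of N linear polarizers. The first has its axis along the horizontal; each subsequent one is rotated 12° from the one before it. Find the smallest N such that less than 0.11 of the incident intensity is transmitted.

N = 36

First polarizer halves the unpolarized light: factor 1/2.
Each further stage multiplies by cos²(12°) = 0.9568.
After N polarizers: T = 0.5·0.9568^(N−1). Require T < 0.11 ⇒ N−1 > ln(0.11/0.5)/ln(0.9568) = 34.26, so N−1 ≥ 35 and N = 36.
Check: N=36 gives T = 0.1065 < 0.11; N=35 gives T = 0.1113.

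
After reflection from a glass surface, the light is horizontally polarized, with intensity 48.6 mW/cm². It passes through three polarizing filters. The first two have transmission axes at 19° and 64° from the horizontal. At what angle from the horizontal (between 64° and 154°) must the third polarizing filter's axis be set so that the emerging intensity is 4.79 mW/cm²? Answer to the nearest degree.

By Malus's law, I₁ = I₀ cos²(19° − 0°) = I₀ cos²(19°) = 0.894 I₀.
I₂ = I₁ cos²(64° − 19°) = 0.894 I₀ · cos²(45°) = 0.447 I₀.
Target fraction: 4.79 / 48.6 mW/cm² = 0.09856 of I₀.
Need I₃/I₀ = 0.09856, so cos²(θ − 64°) = 0.09856 / 0.447 = 0.2205.
θ − 64° = arccos(√0.2205) = 62.0°, giving θ ≈ 64 + 62.0 = 126.0°.

θ ≈ 126°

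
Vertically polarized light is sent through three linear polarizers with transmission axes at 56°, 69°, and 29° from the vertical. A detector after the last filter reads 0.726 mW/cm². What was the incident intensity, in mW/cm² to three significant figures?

I₀ ≈ 4.17 mW/cm²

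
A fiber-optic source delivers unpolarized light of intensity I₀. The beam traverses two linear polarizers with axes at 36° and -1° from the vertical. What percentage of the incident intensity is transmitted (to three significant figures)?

≈ 31.9%

Unpolarized light through the first polarizer → I₁ = ½ I₀, now polarized at 36°.
I₂ = I₁ cos²(-1° − 36°) = 0.5 I₀ · cos²(37°) = 0.3189 I₀.
That is 31.89% of the incident intensity.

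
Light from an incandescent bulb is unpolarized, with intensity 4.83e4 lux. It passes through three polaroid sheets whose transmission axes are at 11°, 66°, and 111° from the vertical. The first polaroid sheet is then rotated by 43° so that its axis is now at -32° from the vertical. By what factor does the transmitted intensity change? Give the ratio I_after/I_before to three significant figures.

I_new/I_old ≈ 0.0589

Before rotation:
Unpolarized light through the first polarizer → I₁ = ½ I₀, now polarized at 11°.
I₂ = I₁ cos²(66° − 11°) = 0.5 I₀ · cos²(55°) = 0.1645 I₀.
I₃ = I₂ cos²(111° − 66°) = 0.1645 I₀ · cos²(45°) = 0.08225 I₀.
After rotation:
Unpolarized light through the first polarizer → I₁ = ½ I₀, now polarized at -32°.
Angle between axes 1 and 2: 82°. I₂ = 0.5 I₀ · cos²(82°) = 0.009685 I₀.
I₃ = I₂ cos²(111° − 66°) = 0.009685 I₀ · cos²(45°) = 0.004842 I₀.
Ratio = 0.004842 / 0.08225 = 0.05887.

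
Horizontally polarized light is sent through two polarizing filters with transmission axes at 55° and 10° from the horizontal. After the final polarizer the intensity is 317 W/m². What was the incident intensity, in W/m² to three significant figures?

By Malus's law, I₁ = I₀ cos²(55° − 0°) = I₀ cos²(55°) = 0.329 I₀.
I₂ = I₁ cos²(10° − 55°) = 0.329 I₀ · cos²(45°) = 0.1645 I₀.
So 317 W/m² = 0.1645 I₀, giving I₀ = 317/0.1645 = 1927 W/m².

I₀ ≈ 1930 W/m²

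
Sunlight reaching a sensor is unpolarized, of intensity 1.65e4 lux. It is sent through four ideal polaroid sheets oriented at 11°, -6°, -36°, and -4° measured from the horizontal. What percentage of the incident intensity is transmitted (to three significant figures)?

Unpolarized light through the first polarizer → I₁ = 1.65e4 lux/2 = 8250 lux, polarized at 11°.
I₂ = I₁ · cos²(17°) = 8250 · 0.9145 = 7545 lux.
I₃ = I₂ · cos²(30°) = 7545 · 0.75 = 5659 lux.
I₄ = I₃ · cos²(32°) = 5659 · 0.7192 = 4070 lux.
That is 24.66% of the incident intensity.

≈ 24.7%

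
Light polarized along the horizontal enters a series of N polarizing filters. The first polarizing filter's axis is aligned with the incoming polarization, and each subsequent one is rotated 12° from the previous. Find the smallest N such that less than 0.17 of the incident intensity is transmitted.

First polarizer is aligned with the polarization: full transmission.
Each further stage multiplies by cos²(12°) = 0.9568.
After N polarizers: T = 0.9568^(N−1). Require T < 0.17 ⇒ N−1 > ln(0.17)/ln(0.9568) = 40.10, so N−1 ≥ 41 and N = 42.
Check: N=42 gives T = 0.1634 < 0.17; N=41 gives T = 0.1707.

N = 42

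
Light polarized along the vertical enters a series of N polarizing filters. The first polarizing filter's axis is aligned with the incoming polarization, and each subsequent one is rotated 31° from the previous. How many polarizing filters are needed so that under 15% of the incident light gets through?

N = 8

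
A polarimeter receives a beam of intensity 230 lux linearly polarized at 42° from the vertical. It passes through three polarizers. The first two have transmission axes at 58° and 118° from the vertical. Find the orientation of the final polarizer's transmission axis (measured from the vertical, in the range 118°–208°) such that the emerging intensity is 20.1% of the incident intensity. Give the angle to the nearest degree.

θ ≈ 139°

I₁ = I₀ cos²(58° − 42°) = I₀ cos²(16°) = 0.924 I₀.
I₂ = I₁ cos²(118° − 58°) = 0.924 I₀ · cos²(60°) = 0.231 I₀.
Need I₃/I₀ = 0.201, so cos²(θ − 118°) = 0.201 / 0.231 = 0.8701.
θ − 118° = arccos(√0.8701) = 21.1°, giving θ ≈ 118 + 21.1 = 139.1°.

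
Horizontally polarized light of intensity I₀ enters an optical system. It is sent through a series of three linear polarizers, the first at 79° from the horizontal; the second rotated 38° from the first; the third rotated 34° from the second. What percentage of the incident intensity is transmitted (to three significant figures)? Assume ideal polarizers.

By Malus's law, I₁ = I₀ cos²(79° − 0°) = I₀ cos²(79°) = 0.03641 I₀.
I₂ = I₁ cos²(38°) = 0.03641 · 0.621 I₀ = 0.02261 I₀.
I₃ = I₂ cos²(34°) = 0.02261 · 0.6873 I₀ = 0.01554 I₀.
That is 1.554% of the incident intensity.

≈ 1.55%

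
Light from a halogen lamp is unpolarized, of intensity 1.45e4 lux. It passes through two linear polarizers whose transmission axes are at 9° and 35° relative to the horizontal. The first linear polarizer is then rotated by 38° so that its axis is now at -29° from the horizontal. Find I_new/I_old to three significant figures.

I_new/I_old ≈ 0.238

Before rotation:
Unpolarized light through the first polarizer → I₁ = ½ I₀, now polarized at 9°.
I₂ = I₁ cos²(35° − 9°) = 0.5 I₀ · cos²(26°) = 0.4039 I₀.
After rotation:
Unpolarized light through the first polarizer → I₁ = ½ I₀, now polarized at -29°.
I₂ = I₁ cos²(35° + 29°) = 0.5 I₀ · cos²(64°) = 0.09608 I₀.
Ratio = 0.09608 / 0.4039 = 0.2379.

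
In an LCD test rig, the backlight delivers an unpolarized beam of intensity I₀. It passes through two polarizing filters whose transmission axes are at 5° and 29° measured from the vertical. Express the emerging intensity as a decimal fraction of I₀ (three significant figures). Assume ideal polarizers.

Unpolarized light through the first polarizer → I₁ = ½ I₀, now polarized at 5°.
I₂ = I₁ cos²(29° − 5°) = 0.5 I₀ · cos²(24°) = 0.4173 I₀.
Transmitted fraction = 0.4173.

≈ 0.417 I₀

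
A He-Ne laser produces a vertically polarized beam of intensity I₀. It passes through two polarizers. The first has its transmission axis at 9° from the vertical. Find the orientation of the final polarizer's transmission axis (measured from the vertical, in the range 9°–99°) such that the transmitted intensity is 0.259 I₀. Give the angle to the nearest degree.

θ ≈ 68°

By Malus's law, I₁ = I₀ cos²(9° − 0°) = I₀ cos²(9°) = 0.9755 I₀.
Need I₂/I₀ = 0.259, so cos²(θ − 9°) = 0.259 / 0.9755 = 0.2655.
θ − 9° = arccos(√0.2655) = 59.0°, giving θ ≈ 9 + 59.0 = 68.0°.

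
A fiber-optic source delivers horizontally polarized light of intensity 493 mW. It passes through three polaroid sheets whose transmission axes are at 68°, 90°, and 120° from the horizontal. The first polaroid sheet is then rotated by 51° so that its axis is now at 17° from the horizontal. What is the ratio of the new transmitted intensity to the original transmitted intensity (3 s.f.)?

I_new/I_old ≈ 0.648

Before rotation:
By Malus's law, I₁ = I₀ cos²(68° − 0°) = I₀ cos²(68°) = 0.1403 I₀.
I₂ = I₁ cos²(90° − 68°) = 0.1403 I₀ · cos²(22°) = 0.1206 I₀.
I₃ = I₂ cos²(120° − 90°) = 0.1206 I₀ · cos²(30°) = 0.09048 I₀.
After rotation:
I₁ = I₀ cos²(17° − 0°) = I₀ cos²(17°) = 0.9145 I₀.
I₂ = I₁ cos²(90° − 17°) = 0.9145 I₀ · cos²(73°) = 0.07817 I₀.
I₃ = I₂ cos²(120° − 90°) = 0.07817 I₀ · cos²(30°) = 0.05863 I₀.
Ratio = 0.05863 / 0.09048 = 0.648.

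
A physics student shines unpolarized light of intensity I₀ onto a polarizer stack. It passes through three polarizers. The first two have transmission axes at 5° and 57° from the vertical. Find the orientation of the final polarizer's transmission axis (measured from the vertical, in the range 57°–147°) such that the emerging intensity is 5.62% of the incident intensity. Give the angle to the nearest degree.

θ ≈ 114°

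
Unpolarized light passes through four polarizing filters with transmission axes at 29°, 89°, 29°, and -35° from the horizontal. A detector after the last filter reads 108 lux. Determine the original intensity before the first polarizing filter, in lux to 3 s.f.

I₀ ≈ 1.80e4 lux

Unpolarized light through the first polarizer → I₁ = ½ I₀, now polarized at 29°.
I₂ = I₁ cos²(89° − 29°) = 0.5 I₀ · cos²(60°) = 0.125 I₀.
I₃ = I₂ cos²(29° − 89°) = 0.125 I₀ · cos²(60°) = 0.03125 I₀.
I₄ = I₃ cos²(-35° − 29°) = 0.03125 I₀ · cos²(64°) = 0.006005 I₀.
So 108 lux = 0.006005 I₀, giving I₀ = 108/0.006005 = 1.798e+04 lux.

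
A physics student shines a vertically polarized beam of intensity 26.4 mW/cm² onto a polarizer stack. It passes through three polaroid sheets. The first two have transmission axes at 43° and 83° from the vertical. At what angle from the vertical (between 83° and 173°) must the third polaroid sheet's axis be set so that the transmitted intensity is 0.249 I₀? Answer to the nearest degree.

θ ≈ 110°

By Malus's law, I₁ = I₀ cos²(43° − 0°) = I₀ cos²(43°) = 0.5349 I₀.
I₂ = I₁ cos²(83° − 43°) = 0.5349 I₀ · cos²(40°) = 0.3139 I₀.
Need I₃/I₀ = 0.249, so cos²(θ − 83°) = 0.249 / 0.3139 = 0.7933.
θ − 83° = arccos(√0.7933) = 27.0°, giving θ ≈ 83 + 27.0 = 110.0°.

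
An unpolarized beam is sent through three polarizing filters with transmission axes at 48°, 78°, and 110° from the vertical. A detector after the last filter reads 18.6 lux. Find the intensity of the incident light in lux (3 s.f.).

I₀ ≈ 69.0 lux

Unpolarized light through the first polarizer → I₁ = ½ I₀, now polarized at 48°.
I₂ = I₁ cos²(78° − 48°) = 0.5 I₀ · cos²(30°) = 0.375 I₀.
I₃ = I₂ cos²(110° − 78°) = 0.375 I₀ · cos²(32°) = 0.2697 I₀.
So 18.6 lux = 0.2697 I₀, giving I₀ = 18.6/0.2697 = 68.97 lux.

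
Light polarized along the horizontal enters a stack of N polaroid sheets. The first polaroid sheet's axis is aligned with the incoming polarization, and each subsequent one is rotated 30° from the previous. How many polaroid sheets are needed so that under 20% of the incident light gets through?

First polarizer is aligned with the polarization: full transmission.
Each further stage multiplies by cos²(30°) = 0.75.
After N polarizers: T = 0.75^(N−1). Require T < 0.20 ⇒ N−1 > ln(0.20)/ln(0.75) = 5.59, so N−1 ≥ 6 and N = 7.
Check: N=7 gives T = 0.178 < 0.20; N=6 gives T = 0.2373.

N = 7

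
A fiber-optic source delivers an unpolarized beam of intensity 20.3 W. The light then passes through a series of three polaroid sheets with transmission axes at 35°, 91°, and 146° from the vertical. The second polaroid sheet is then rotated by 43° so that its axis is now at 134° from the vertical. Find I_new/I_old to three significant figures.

Before rotation:
Unpolarized light through the first polarizer → I₁ = ½ I₀, now polarized at 35°.
I₂ = I₁ cos²(91° − 35°) = 0.5 I₀ · cos²(56°) = 0.1563 I₀.
I₃ = I₂ cos²(146° − 91°) = 0.1563 I₀ · cos²(55°) = 0.05144 I₀.
After rotation:
Unpolarized light through the first polarizer → I₁ = ½ I₀, now polarized at 35°.
Angle between axes 1 and 2: 81°. I₂ = 0.5 I₀ · cos²(81°) = 0.01224 I₀.
I₃ = I₂ cos²(146° − 134°) = 0.01224 I₀ · cos²(12°) = 0.01171 I₀.
Ratio = 0.01171 / 0.05144 = 0.2276.

I_new/I_old ≈ 0.228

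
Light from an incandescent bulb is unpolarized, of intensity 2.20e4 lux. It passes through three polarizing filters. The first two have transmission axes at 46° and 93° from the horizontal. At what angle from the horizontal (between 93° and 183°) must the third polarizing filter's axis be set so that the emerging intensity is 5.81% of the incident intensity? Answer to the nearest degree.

θ ≈ 153°

Unpolarized light through the first polarizer → I₁ = ½ I₀, now polarized at 46°.
I₂ = I₁ cos²(93° − 46°) = 0.5 I₀ · cos²(47°) = 0.2326 I₀.
Need I₃/I₀ = 0.0581, so cos²(θ − 93°) = 0.0581 / 0.2326 = 0.2498.
θ − 93° = arccos(√0.2498) = 60.0°, giving θ ≈ 93 + 60.0 = 153.0°.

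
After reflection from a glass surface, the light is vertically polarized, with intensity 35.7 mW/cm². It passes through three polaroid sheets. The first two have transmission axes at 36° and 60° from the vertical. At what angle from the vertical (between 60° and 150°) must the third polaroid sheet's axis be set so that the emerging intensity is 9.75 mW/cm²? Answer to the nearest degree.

I₁ = I₀ cos²(36° − 0°) = I₀ cos²(36°) = 0.6545 I₀.
I₂ = I₁ cos²(60° − 36°) = 0.6545 I₀ · cos²(24°) = 0.5462 I₀.
Target fraction: 9.75 / 35.7 mW/cm² = 0.2731 of I₀.
Need I₃/I₀ = 0.2731, so cos²(θ − 60°) = 0.2731 / 0.5462 = 0.5.
θ − 60° = arccos(√0.5) = 45.0°, giving θ ≈ 60 + 45.0 = 105.0°.

θ ≈ 105°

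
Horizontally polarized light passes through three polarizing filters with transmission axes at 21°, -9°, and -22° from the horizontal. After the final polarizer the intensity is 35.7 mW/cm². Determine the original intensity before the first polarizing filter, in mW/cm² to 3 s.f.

By Malus's law, I₁ = I₀ cos²(21° − 0°) = I₀ cos²(21°) = 0.8716 I₀.
I₂ = I₁ cos²(-9° − 21°) = 0.8716 I₀ · cos²(30°) = 0.6537 I₀.
I₃ = I₂ cos²(-22° + 9°) = 0.6537 I₀ · cos²(13°) = 0.6206 I₀.
So 35.7 mW/cm² = 0.6206 I₀, giving I₀ = 35.7/0.6206 = 57.52 mW/cm².

I₀ ≈ 57.5 mW/cm²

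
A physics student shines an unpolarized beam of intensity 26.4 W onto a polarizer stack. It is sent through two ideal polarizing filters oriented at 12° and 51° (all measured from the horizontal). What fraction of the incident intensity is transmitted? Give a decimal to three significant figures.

Unpolarized light through the first polarizer → I₁ = 26.4 W/2 = 13.2 W, polarized at 12°.
I₂ = I₁ · cos²(39°) = 13.2 · 0.604 = 7.972 W.
Transmitted fraction = 0.302.

I/I₀ ≈ 0.302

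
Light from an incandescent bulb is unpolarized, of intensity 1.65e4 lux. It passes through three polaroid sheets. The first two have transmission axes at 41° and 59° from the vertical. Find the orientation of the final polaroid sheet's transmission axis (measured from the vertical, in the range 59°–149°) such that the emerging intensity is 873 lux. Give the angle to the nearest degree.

θ ≈ 129°

Unpolarized light through the first polarizer → I₁ = ½ I₀, now polarized at 41°.
I₂ = I₁ cos²(59° − 41°) = 0.5 I₀ · cos²(18°) = 0.4523 I₀.
Target fraction: 873 / 1.65e4 lux = 0.05291 of I₀.
Need I₃/I₀ = 0.05291, so cos²(θ − 59°) = 0.05291 / 0.4523 = 0.117.
θ − 59° = arccos(√0.117) = 70.0°, giving θ ≈ 59 + 70.0 = 129.0°.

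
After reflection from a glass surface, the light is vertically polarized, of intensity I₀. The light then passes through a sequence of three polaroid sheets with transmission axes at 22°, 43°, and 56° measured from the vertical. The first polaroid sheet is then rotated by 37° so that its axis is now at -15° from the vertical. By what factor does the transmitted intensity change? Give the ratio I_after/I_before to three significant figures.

Before rotation:
I₁ = I₀ cos²(22° − 0°) = I₀ cos²(22°) = 0.8597 I₀.
I₂ = I₁ cos²(43° − 22°) = 0.8597 I₀ · cos²(21°) = 0.7493 I₀.
I₃ = I₂ cos²(56° − 43°) = 0.7493 I₀ · cos²(13°) = 0.7113 I₀.
After rotation:
I₁ = I₀ cos²(-15° − 0°) = I₀ cos²(15°) = 0.933 I₀.
I₂ = I₁ cos²(43° + 15°) = 0.933 I₀ · cos²(58°) = 0.262 I₀.
I₃ = I₂ cos²(56° − 43°) = 0.262 I₀ · cos²(13°) = 0.2487 I₀.
Ratio = 0.2487 / 0.7113 = 0.3497.

I_new/I_old ≈ 0.350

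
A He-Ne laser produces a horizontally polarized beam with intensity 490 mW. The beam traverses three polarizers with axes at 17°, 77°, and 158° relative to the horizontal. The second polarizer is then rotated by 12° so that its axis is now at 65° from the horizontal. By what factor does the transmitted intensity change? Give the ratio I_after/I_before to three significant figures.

I_new/I_old ≈ 0.200

Before rotation:
By Malus's law, I₁ = I₀ cos²(17° − 0°) = I₀ cos²(17°) = 0.9145 I₀.
I₂ = I₁ cos²(77° − 17°) = 0.9145 I₀ · cos²(60°) = 0.2286 I₀.
I₃ = I₂ cos²(158° − 77°) = 0.2286 I₀ · cos²(81°) = 0.005595 I₀.
After rotation:
I₁ = I₀ cos²(17° − 0°) = I₀ cos²(17°) = 0.9145 I₀.
I₂ = I₁ cos²(65° − 17°) = 0.9145 I₀ · cos²(48°) = 0.4095 I₀.
Angle between axes 2 and 3: 87°. I₃ = 0.4095 I₀ · cos²(87°) = 0.001122 I₀.
Ratio = 0.001122 / 0.005595 = 0.2005.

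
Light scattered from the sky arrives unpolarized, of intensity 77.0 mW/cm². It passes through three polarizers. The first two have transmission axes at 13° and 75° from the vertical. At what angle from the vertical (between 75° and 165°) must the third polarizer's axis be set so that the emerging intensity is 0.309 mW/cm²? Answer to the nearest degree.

Unpolarized light through the first polarizer → I₁ = ½ I₀, now polarized at 13°.
I₂ = I₁ cos²(75° − 13°) = 0.5 I₀ · cos²(62°) = 0.1102 I₀.
Target fraction: 0.309 / 77.0 mW/cm² = 0.004013 of I₀.
Need I₃/I₀ = 0.004013, so cos²(θ − 75°) = 0.004013 / 0.1102 = 0.03641.
θ − 75° = arccos(√0.03641) = 79.0°, giving θ ≈ 75 + 79.0 = 154.0°.

θ ≈ 154°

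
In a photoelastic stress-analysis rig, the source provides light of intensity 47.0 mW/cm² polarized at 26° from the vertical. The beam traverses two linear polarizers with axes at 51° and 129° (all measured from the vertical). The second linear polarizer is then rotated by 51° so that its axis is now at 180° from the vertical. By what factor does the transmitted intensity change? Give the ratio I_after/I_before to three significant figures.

I_new/I_old ≈ 9.16

Before rotation:
By Malus's law, I₁ = I₀ cos²(51° − 26°) = I₀ cos²(25°) = 0.8214 I₀.
I₂ = I₁ cos²(129° − 51°) = 0.8214 I₀ · cos²(78°) = 0.03551 I₀.
After rotation:
I₁ = I₀ cos²(51° − 26°) = I₀ cos²(25°) = 0.8214 I₀.
Angle between axes 1 and 2: 51°. I₂ = 0.8214 I₀ · cos²(51°) = 0.3253 I₀.
Ratio = 0.3253 / 0.03551 = 9.162.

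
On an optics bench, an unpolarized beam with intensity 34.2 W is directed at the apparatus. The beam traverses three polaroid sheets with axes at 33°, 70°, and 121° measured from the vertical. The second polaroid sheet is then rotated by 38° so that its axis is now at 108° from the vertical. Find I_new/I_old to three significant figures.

Before rotation:
Unpolarized light through the first polarizer → I₁ = ½ I₀, now polarized at 33°.
I₂ = I₁ cos²(70° − 33°) = 0.5 I₀ · cos²(37°) = 0.3189 I₀.
I₃ = I₂ cos²(121° − 70°) = 0.3189 I₀ · cos²(51°) = 0.1263 I₀.
After rotation:
Unpolarized light through the first polarizer → I₁ = ½ I₀, now polarized at 33°.
I₂ = I₁ cos²(108° − 33°) = 0.5 I₀ · cos²(75°) = 0.03349 I₀.
I₃ = I₂ cos²(121° − 108°) = 0.03349 I₀ · cos²(13°) = 0.0318 I₀.
Ratio = 0.0318 / 0.1263 = 0.2518.

I_new/I_old ≈ 0.252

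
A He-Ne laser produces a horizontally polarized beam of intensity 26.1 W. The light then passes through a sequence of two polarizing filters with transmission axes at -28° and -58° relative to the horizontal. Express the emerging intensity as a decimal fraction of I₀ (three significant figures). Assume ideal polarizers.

I/I₀ ≈ 0.585

I₁ = 26.1 W · cos²(28°) = 20.35 W.
I₂ = I₁ · cos²(30°) = 20.35 · 0.75 = 15.26 W.
Transmitted fraction = 0.5847.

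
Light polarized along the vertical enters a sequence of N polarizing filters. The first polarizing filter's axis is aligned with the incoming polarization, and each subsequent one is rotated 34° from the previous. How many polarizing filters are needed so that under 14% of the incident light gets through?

First polarizer is aligned with the polarization: full transmission.
Each further stage multiplies by cos²(34°) = 0.6873.
After N polarizers: T = 0.6873^(N−1). Require T < 0.14 ⇒ N−1 > ln(0.14)/ln(0.6873) = 5.24, so N−1 ≥ 6 and N = 7.
Check: N=7 gives T = 0.1054 < 0.14; N=6 gives T = 0.1534.

N = 7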